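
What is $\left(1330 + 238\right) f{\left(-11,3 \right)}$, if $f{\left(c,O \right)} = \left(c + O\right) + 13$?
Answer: $7840$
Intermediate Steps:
$f{\left(c,O \right)} = 13 + O + c$ ($f{\left(c,O \right)} = \left(O + c\right) + 13 = 13 + O + c$)
$\left(1330 + 238\right) f{\left(-11,3 \right)} = \left(1330 + 238\right) \left(13 + 3 - 11\right) = 1568 \cdot 5 = 7840$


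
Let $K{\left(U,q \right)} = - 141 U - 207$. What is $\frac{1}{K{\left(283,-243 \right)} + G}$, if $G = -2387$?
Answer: $- \frac{1}{42497} \approx -2.3531 \cdot 10^{-5}$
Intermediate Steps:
$K{\left(U,q \right)} = -207 - 141 U$
$\frac{1}{K{\left(283,-243 \right)} + G} = \frac{1}{\left(-207 - 39903\right) - 2387} = \frac{1}{-40110 - 2387} = \frac{1}{-42497} = - \frac{1}{42497}$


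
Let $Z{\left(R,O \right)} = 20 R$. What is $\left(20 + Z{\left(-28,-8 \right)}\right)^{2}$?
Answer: $291600$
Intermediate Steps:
$\left(20 + Z{\left(-28,-8 \right)}\right)^{2} = \left(20 + 20 \left(-28\right)\right)^{2} = \left(20 - 560\right)^{2} = \left(-540\right)^{2} = 291600$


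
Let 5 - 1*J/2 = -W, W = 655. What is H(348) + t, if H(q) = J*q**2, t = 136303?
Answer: 159993583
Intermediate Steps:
J = 1320 (J = 10 - (-2)*655 = 10 - 2*(-655) = 10 + 1310 = 1320)
H(q) = 1320*q**2
H(348) + t = 1320*348**2 + 136303 = 1320*121104 + 136303 = 159857280 + 136303 = 159993583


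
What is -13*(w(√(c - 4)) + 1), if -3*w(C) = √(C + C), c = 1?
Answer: -13 + 13*3^(¼)*(1 + I)/3 ≈ -7.297 + 5.703*I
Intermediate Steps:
w(C) = -√2*√C/3 (w(C) = -√(C + C)/3 = -√2*√C/3)
-13*(w(√(c - 4)) + 1) = -13*(-√2*√(√(1 - 4))/3 + 1) = -13*(-√2*√(√(-3))/3 + 1) = -13*(-√2*√(I*√3)/3 + 1) = -13*(-√2*3^(¼)*√I/3 + 1) = -13*(1 - √2*3^(¼)*√I/3) = -13 + 13*√2*3^(¼)*√I/3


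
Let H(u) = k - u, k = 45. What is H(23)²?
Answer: 484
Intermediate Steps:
H(u) = 45 - u
H(23)² = (45 - 1*23)² = (45 - 23)² = 22² = 484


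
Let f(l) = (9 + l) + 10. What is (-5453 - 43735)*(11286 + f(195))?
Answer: -565662000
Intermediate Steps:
f(l) = 19 + l
(-5453 - 43735)*(11286 + f(195)) = (-5453 - 43735)*(11286 + (19 + 195)) = -49188*(11286 + 214) = -49188*11500 = -565662000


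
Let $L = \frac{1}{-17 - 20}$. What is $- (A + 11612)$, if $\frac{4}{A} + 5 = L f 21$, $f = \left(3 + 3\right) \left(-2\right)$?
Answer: $- \frac{778152}{67} \approx -11614.0$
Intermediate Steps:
$L = - \frac{1}{37}$ ($L = \frac{1}{-37} = - \frac{1}{37} \approx -0.027027$)
$f = -12$ ($f = 6 \left(-2\right) = -12$)
$A = \frac{148}{67}$ ($A = \frac{4}{-5 + \left(- \frac{1}{37}\right) \left(-12\right) 21} = \frac{4}{-5 + \frac{12}{37} \cdot 21} = \frac{4}{-5 + \frac{252}{37}} = \frac{4}{\frac{67}{37}} = 4 \cdot \frac{37}{67} = \frac{148}{67} \approx 2.209$)
$- (A + 11612) = - (\frac{148}{67} + 11612) = \left(-1\right) \frac{778152}{67} = - \frac{778152}{67}$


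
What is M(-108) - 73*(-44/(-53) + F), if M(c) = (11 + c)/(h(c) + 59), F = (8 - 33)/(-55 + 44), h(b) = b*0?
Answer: -7847914/34397 ≈ -228.16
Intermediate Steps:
h(b) = 0
F = 25/11 (F = -25/(-11) = -25*(-1/11) = 25/11 ≈ 2.2727)
M(c) = 11/59 + c/59 (M(c) = (11 + c)/(0 + 59) = (11 + c)/59 = (11 + c)*(1/59) = 11/59 + c/59)
M(-108) - 73*(-44/(-53) + F) = (11/59 + (1/59)*(-108)) - 73*(-44/(-53) + 25/11) = (11/59 - 108/59) - 73*(-44*(-1/53) + 25/11) = -97/59 - 73*(44/53 + 25/11) = -97/59 - 73*1809/583 = -97/59 - 132057/583 = -7847914/34397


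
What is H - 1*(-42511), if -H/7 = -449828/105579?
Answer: 4491417665/105579 ≈ 42541.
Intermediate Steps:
H = 3148796/105579 (H = -(-3148796)/105579 = -7*(-449828/105579) = 3148796/105579 ≈ 29.824)
H - 1*(-42511) = 3148796/105579 - 1*(-42511) = 3148796/105579 + 42511 = 4491417665/105579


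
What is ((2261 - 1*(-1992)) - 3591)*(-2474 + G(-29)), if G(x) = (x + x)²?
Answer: 589180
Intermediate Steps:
G(x) = 4*x² (G(x) = (2*x)² = 4*x²)
((2261 - 1*(-1992)) - 3591)*(-2474 + G(-29)) = ((2261 - 1*(-1992)) - 3591)*(-2474 + 4*(-29)²) = ((2261 + 1992) - 3591)*(-2474 + 4*841) = (4253 - 3591)*(-2474 + 3364) = 662*890 = 589180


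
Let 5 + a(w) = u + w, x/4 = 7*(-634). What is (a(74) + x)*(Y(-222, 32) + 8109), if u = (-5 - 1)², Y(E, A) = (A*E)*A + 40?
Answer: 3867851813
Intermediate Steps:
x = -17752 (x = 4*(7*(-634)) = 4*(-4438) = -17752)
Y(E, A) = 40 + E*A² (Y(E, A) = E*A² + 40 = 40 + E*A²)
u = 36 (u = (-6)² = 36)
a(w) = 31 + w (a(w) = -5 + (36 + w) = 31 + w)
(a(74) + x)*(Y(-222, 32) + 8109) = ((31 + 74) - 17752)*((40 - 222*32²) + 8109) = (105 - 17752)*((40 - 222*1024) + 8109) = -17647*((40 - 227328) + 8109) = -17647*(-227288 + 8109) = -17647*(-219179) = 3867851813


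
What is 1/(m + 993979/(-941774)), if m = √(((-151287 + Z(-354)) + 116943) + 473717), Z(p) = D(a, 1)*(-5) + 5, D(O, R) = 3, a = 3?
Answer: 936103578746/389686869843060147 + 886938267076*√439363/389686869843060147 ≈ 0.0015111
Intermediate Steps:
Z(p) = -10 (Z(p) = 3*(-5) + 5 = -15 + 5 = -10)
m = √439363 (m = √(((-151287 - 10) + 116943) + 473717) = √((-151297 + 116943) + 473717) = √(-34354 + 473717) = √439363 ≈ 662.84)
1/(m + 993979/(-941774)) = 1/(√439363 + 993979/(-941774)) = 1/(√439363 + 993979*(-1/941774)) = 1/(√439363 - 993979/941774) = 1/(-993979/941774 + √439363)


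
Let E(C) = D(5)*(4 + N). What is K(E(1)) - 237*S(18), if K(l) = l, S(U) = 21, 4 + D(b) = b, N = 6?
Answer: -4967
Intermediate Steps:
D(b) = -4 + b
E(C) = 10 (E(C) = (-4 + 5)*(4 + 6) = 1*10 = 10)
K(E(1)) - 237*S(18) = 10 - 237*21 = 10 - 4977 = -4967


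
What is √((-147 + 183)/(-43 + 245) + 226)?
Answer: 2*√576811/101 ≈ 15.039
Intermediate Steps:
√((-147 + 183)/(-43 + 245) + 226) = √(36/202 + 226) = √(36*(1/202) + 226) = √(18/101 + 226) = √(22844/101) = 2*√576811/101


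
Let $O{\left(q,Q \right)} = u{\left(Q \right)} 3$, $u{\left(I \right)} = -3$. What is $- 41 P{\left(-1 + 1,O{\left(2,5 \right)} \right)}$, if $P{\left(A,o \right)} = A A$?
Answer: $0$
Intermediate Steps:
$O{\left(q,Q \right)} = -9$ ($O{\left(q,Q \right)} = \left(-3\right) 3 = -9$)
$P{\left(A,o \right)} = A^{2}$
$- 41 P{\left(-1 + 1,O{\left(2,5 \right)} \right)} = - 41 \left(-1 + 1\right)^{2} = - 41 \cdot 0^{2} = \left(-41\right) 0 = 0$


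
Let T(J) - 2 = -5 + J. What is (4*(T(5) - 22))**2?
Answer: 6400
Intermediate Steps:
T(J) = -3 + J (T(J) = 2 + (-5 + J) = -3 + J)
(4*(T(5) - 22))**2 = (4*((-3 + 5) - 22))**2 = (4*(2 - 22))**2 = (4*(-20))**2 = (-80)**2 = 6400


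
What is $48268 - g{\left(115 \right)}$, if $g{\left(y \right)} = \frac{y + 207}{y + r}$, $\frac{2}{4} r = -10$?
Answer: $\frac{4585138}{95} \approx 48265.0$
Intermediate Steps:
$r = -20$ ($r = 2 \left(-10\right) = -20$)
$g{\left(y \right)} = \frac{207 + y}{-20 + y}$ ($g{\left(y \right)} = \frac{y + 207}{y - 20} = \frac{207 + y}{-20 + y}$)
$48268 - g{\left(115 \right)} = 48268 - \frac{207 + 115}{-20 + 115} = 48268 - \frac{1}{95} \cdot 322 = 48268 - \frac{322}{95} = \frac{4585138}{95}$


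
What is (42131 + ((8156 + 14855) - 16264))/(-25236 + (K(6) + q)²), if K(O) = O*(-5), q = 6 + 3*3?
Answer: -48878/25011 ≈ -1.9543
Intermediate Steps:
q = 15 (q = 6 + 9 = 15)
K(O) = -5*O
(42131 + ((8156 + 14855) - 16264))/(-25236 + (K(6) + q)²) = (42131 + ((8156 + 14855) - 16264))/(-25236 + (-5*6 + 15)²) = (42131 + (23011 - 16264))/(-25236 + (-30 + 15)²) = (42131 + 6747)/(-25236 + (-15)²) = 48878/(-25236 + 225) = 48878/(-25011) = 48878*(-1/25011) = -48878/25011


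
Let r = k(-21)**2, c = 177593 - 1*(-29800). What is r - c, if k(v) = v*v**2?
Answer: 85558728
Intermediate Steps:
k(v) = v**3
c = 207393 (c = 177593 + 29800 = 207393)
r = 85766121 (r = ((-21)**3)**2 = (-9261)**2 = 85766121)
r - c = 85766121 - 1*207393 = 85766121 - 207393 = 85558728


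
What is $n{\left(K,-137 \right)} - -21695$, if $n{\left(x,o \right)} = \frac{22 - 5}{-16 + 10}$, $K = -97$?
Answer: $\frac{130153}{6} \approx 21692.0$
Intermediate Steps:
$n{\left(x,o \right)} = - \frac{17}{6}$ ($n{\left(x,o \right)} = \frac{17}{-6} = 17 \left(- \frac{1}{6}\right) = - \frac{17}{6}$)
$n{\left(K,-137 \right)} - -21695 = - \frac{17}{6} - -21695 = - \frac{17}{6} + 21695 = \frac{130153}{6}$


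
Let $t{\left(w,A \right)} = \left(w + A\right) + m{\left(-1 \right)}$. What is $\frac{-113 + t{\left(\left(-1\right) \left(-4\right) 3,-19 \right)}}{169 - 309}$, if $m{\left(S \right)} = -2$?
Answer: $\frac{61}{70} \approx 0.87143$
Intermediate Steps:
$t{\left(w,A \right)} = -2 + A + w$ ($t{\left(w,A \right)} = \left(w + A\right) - 2 = \left(A + w\right) - 2 = -2 + A + w$)
$\frac{-113 + t{\left(\left(-1\right) \left(-4\right) 3,-19 \right)}}{169 - 309} = \frac{-113 - \left(21 - \left(-1\right) \left(-4\right) 3\right)}{169 - 309} = \frac{-113 - 9}{-140} = \left(-113 - 9\right) \left(- \frac{1}{140}\right) = \left(-122\right) \left(- \frac{1}{140}\right) = \frac{61}{70}$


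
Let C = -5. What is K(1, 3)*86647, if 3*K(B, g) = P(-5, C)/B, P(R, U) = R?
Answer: -433235/3 ≈ -1.4441e+5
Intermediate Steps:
K(B, g) = -5/(3*B) (K(B, g) = (-5/B)/3 = -5/(3*B))
K(1, 3)*86647 = -5/3/1*86647 = -5/3*1*86647 = -5/3*86647 = -433235/3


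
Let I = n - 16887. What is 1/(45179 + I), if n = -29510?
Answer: -1/1218 ≈ -0.00082102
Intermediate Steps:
I = -46397 (I = -29510 - 16887 = -46397)
1/(45179 + I) = 1/(45179 - 46397) = 1/(-1218) = -1/1218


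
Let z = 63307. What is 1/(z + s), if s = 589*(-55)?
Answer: 1/30912 ≈ 3.2350e-5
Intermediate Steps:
s = -32395
1/(z + s) = 1/(63307 - 32395) = 1/30912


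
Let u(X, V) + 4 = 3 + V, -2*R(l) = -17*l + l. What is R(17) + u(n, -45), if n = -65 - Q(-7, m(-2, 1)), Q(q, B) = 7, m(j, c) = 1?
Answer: 90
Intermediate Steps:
R(l) = 8*l (R(l) = -(-17*l + l)/2 = -(-8)*l = 8*l)
n = -72 (n = -65 - 1*7 = -65 - 7 = -72)
u(X, V) = -1 + V (u(X, V) = -4 + (3 + V) = -1 + V)
R(17) + u(n, -45) = 8*17 + (-1 - 45) = 136 - 46 = 90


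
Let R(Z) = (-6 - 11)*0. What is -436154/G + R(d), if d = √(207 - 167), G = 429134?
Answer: -218077/214567 ≈ -1.0164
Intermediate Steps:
d = 2*√10 (d = √40 = 2*√10 ≈ 6.3246)
R(Z) = 0 (R(Z) = -17*0 = 0)
-436154/G + R(d) = -436154/429134 + 0 = -436154*1/429134 + 0 = -218077/214567 + 0 = -218077/214567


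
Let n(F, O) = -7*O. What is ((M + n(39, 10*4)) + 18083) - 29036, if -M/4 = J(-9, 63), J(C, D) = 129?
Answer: -11749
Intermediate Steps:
M = -516 (M = -4*129 = -516)
((M + n(39, 10*4)) + 18083) - 29036 = ((-516 - 70*4) + 18083) - 29036 = ((-516 - 7*40) + 18083) - 29036 = ((-516 - 280) + 18083) - 29036 = (-796 + 18083) - 29036 = 17287 - 29036 = -11749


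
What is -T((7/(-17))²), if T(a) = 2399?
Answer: -2399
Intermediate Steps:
-T((7/(-17))²) = -1*2399 = -2399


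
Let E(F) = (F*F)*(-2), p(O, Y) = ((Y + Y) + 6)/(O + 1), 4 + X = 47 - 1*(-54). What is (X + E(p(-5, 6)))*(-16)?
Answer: -904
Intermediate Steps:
X = 97 (X = -4 + (47 - 1*(-54)) = -4 + (47 + 54) = -4 + 101 = 97)
p(O, Y) = (6 + 2*Y)/(1 + O) (p(O, Y) = (2*Y + 6)/(1 + O) = (6 + 2*Y)/(1 + O))
E(F) = -2*F² (E(F) = F²*(-2) = -2*F²)
(X + E(p(-5, 6)))*(-16) = (97 - 2*4*(3 + 6)²/(1 - 5)²)*(-16) = (97 - 2*(2*9/(-4))²)*(-16) = (97 - 2*(2*(-¼)*9)²)*(-16) = (97 - 2*(-9/2)²)*(-16) = (97 - 2*81/4)*(-16) = (97 - 81/2)*(-16) = (113/2)*(-16) = -904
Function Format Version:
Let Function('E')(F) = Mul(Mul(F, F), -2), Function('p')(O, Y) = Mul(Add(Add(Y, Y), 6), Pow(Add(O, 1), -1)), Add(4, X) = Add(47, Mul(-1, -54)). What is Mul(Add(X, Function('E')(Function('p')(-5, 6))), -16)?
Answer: -904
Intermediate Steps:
X = 97 (X = Add(-4, Add(47, Mul(-1, -54))) = Add(-4, Add(47, 54)) = Add(-4, 101) = 97)
Function('p')(O, Y) = Mul(Pow(Add(1, O), -1), Add(6, Mul(2, Y))) (Function('p')(O, Y) = Mul(Add(Mul(2, Y), 6), Pow(Add(1, O), -1)) = Mul(Add(6, Mul(2, Y)), Pow(Add(1, O), -1)) = Mul(Pow(Add(1, O), -1), Add(6, Mul(2, Y))))
Function('E')(F) = Mul(-2, Pow(F, 2)) (Function('E')(F) = Mul(Pow(F, 2), -2) = Mul(-2, Pow(F, 2)))
Mul(Add(X, Function('E')(Function('p')(-5, 6))), -16) = Mul(Add(97, Mul(-2, Pow(Mul(2, Pow(Add(1, -5), -1), Add(3, 6)), 2))), -16) = Mul(Add(97, Mul(-2, Pow(Mul(2, Pow(-4, -1), 9), 2))), -16) = Mul(Add(97, Mul(-2, Pow(Mul(2, Rational(-1, 4), 9), 2))), -16) = Mul(Add(97, Mul(-2, Pow(Rational(-9, 2), 2))), -16) = Mul(Add(97, Mul(-2, Rational(81, 4))), -16) = Mul(Add(97, Rational(-81, 2)), -16) = Mul(Rational(113, 2), -16) = -904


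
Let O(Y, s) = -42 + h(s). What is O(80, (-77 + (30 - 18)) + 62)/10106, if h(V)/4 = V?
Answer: -27/5053 ≈ -0.0053434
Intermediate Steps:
h(V) = 4*V
O(Y, s) = -42 + 4*s
O(80, (-77 + (30 - 18)) + 62)/10106 = (-42 + 4*((-77 + (30 - 18)) + 62))/10106 = (-42 + 4*((-77 + 12) + 62))*(1/10106) = (-42 + 4*(-65 + 62))*(1/10106) = (-42 + 4*(-3))*(1/10106) = (-42 - 12)*(1/10106) = -54*1/10106 = -27/5053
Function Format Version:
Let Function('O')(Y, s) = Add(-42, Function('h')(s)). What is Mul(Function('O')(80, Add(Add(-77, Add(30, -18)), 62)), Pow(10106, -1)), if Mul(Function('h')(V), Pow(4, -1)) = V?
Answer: Rational(-27, 5053) ≈ -0.0053434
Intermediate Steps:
Function('h')(V) = Mul(4, V)
Function('O')(Y, s) = Add(-42, Mul(4, s))
Mul(Function('O')(80, Add(Add(-77, Add(30, -18)), 62)), Pow(10106, -1)) = Mul(Add(-42, Mul(4, Add(Add(-77, Add(30, -18)), 62))), Pow(10106, -1)) = Mul(Add(-42, Mul(4, Add(Add(-77, 12), 62))), Rational(1, 10106)) = Mul(Add(-42, Mul(4, Add(-65, 62))), Rational(1, 10106)) = Mul(Add(-42, Mul(4, -3)), Rational(1, 10106)) = Mul(Add(-42, -12), Rational(1, 10106)) = Mul(-54, Rational(1, 10106)) = Rational(-27, 5053)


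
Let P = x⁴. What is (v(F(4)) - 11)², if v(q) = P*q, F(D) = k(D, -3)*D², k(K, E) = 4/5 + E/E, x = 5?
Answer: 323604121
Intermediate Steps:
P = 625 (P = 5⁴ = 625)
k(K, E) = 9/5 (k(K, E) = 4*(⅕) + 1 = ⅘ + 1 = 9/5)
F(D) = 9*D²/5
v(q) = 625*q
(v(F(4)) - 11)² = (625*((9/5)*4²) - 11)² = (625*((9/5)*16) - 11)² = (625*(144/5) - 11)² = (18000 - 11)² = 17989² = 323604121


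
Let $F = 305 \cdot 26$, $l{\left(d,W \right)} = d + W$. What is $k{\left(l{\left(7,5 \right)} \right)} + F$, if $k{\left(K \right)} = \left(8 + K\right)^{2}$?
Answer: $8330$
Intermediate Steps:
$l{\left(d,W \right)} = W + d$
$F = 7930$
$k{\left(l{\left(7,5 \right)} \right)} + F = \left(8 + \left(5 + 7\right)\right)^{2} + 7930 = \left(8 + 12\right)^{2} + 7930 = 20^{2} + 7930 = 400 + 7930 = 8330$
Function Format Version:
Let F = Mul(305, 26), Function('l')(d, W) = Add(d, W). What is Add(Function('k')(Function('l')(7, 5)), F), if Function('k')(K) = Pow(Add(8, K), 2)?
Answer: 8330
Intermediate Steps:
Function('l')(d, W) = Add(W, d)
F = 7930
Add(Function('k')(Function('l')(7, 5)), F) = Add(Pow(Add(8, Add(5, 7)), 2), 7930) = Add(Pow(Add(8, 12), 2), 7930) = Add(Pow(20, 2), 7930) = Add(400, 7930) = 8330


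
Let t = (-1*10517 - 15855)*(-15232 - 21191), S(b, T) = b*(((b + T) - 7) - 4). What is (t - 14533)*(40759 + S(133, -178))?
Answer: 31996308866953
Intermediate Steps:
S(b, T) = b*(-11 + T + b) (S(b, T) = b*(((T + b) - 7) - 4) = b*((-7 + T + b) - 4) = b*(-11 + T + b))
t = 960547356 (t = (-10517 - 15855)*(-36423) = -26372*(-36423) = 960547356)
(t - 14533)*(40759 + S(133, -178)) = (960547356 - 14533)*(40759 + 133*(-11 - 178 + 133)) = 960532823*(40759 + 133*(-56)) = 960532823*(40759 - 7448) = 960532823*33311 = 31996308866953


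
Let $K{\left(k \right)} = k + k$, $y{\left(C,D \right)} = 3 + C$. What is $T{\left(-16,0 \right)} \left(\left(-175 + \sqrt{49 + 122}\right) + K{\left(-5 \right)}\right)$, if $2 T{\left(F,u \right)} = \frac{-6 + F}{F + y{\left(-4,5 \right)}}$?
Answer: $- \frac{2035}{17} + \frac{33 \sqrt{19}}{17} \approx -111.24$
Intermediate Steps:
$K{\left(k \right)} = 2 k$
$T{\left(F,u \right)} = \frac{-6 + F}{2 \left(-1 + F\right)}$ ($T{\left(F,u \right)} = \frac{\left(-6 + F\right) \frac{1}{F + \left(3 - 4\right)}}{2} = \frac{\left(-6 + F\right) \frac{1}{F - 1}}{2} = \frac{\left(-6 + F\right) \frac{1}{-1 + F}}{2} = \frac{\frac{1}{-1 + F} \left(-6 + F\right)}{2} = \frac{-6 + F}{2 \left(-1 + F\right)}$)
$T{\left(-16,0 \right)} \left(\left(-175 + \sqrt{49 + 122}\right) + K{\left(-5 \right)}\right) = \frac{-6 - 16}{2 \left(-1 - 16\right)} \left(\left(-175 + \sqrt{49 + 122}\right) + 2 \left(-5\right)\right) = \frac{1}{2} \frac{1}{-17} \left(-22\right) \left(\left(-175 + \sqrt{171}\right) - 10\right) = \frac{1}{2} \left(- \frac{1}{17}\right) \left(-22\right) \left(\left(-175 + 3 \sqrt{19}\right) - 10\right) = \frac{11 \left(-185 + 3 \sqrt{19}\right)}{17} = - \frac{2035}{17} + \frac{33 \sqrt{19}}{17}$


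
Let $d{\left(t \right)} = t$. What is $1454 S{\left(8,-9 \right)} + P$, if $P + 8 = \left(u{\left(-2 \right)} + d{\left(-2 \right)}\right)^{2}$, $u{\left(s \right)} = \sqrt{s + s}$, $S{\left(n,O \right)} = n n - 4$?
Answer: $87232 - 8 i \approx 87232.0 - 8.0 i$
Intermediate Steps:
$S{\left(n,O \right)} = -4 + n^{2}$ ($S{\left(n,O \right)} = n^{2} - 4 = -4 + n^{2}$)
$u{\left(s \right)} = \sqrt{2} \sqrt{s}$ ($u{\left(s \right)} = \sqrt{2 s} = \sqrt{2} \sqrt{s}$)
$P = -8 + \left(-2 + 2 i\right)^{2}$ ($P = -8 + \left(\sqrt{2} \sqrt{-2} - 2\right)^{2} = -8 + \left(\sqrt{2} i \sqrt{2} - 2\right)^{2} = -8 + \left(2 i - 2\right)^{2} = -8 + \left(-2 + 2 i\right)^{2} \approx -8.0 - 8.0 i$)
$1454 S{\left(8,-9 \right)} + P = 1454 \left(-4 + 8^{2}\right) - \left(8 + 8 i\right) = 1454 \left(-4 + 64\right) - \left(8 + 8 i\right) = 1454 \cdot 60 - \left(8 + 8 i\right) = 87240 - \left(8 + 8 i\right) = 87232 - 8 i$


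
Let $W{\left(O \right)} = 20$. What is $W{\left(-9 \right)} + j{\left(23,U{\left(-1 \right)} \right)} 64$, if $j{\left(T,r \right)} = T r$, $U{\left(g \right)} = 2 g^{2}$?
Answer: $2964$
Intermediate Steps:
$W{\left(-9 \right)} + j{\left(23,U{\left(-1 \right)} \right)} 64 = 20 + 23 \cdot 2 \left(-1\right)^{2} \cdot 64 = 20 + 23 \cdot 2 \cdot 1 \cdot 64 = 20 + 23 \cdot 2 \cdot 64 = 20 + 46 \cdot 64 = 20 + 2944 = 2964$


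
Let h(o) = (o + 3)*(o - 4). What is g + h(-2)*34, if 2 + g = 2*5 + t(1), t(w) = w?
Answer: -195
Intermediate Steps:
h(o) = (-4 + o)*(3 + o) (h(o) = (3 + o)*(-4 + o) = (-4 + o)*(3 + o))
g = 9 (g = -2 + (2*5 + 1) = -2 + (10 + 1) = -2 + 11 = 9)
g + h(-2)*34 = 9 + (-12 + (-2)² - 1*(-2))*34 = 9 + (-12 + 4 + 2)*34 = 9 - 6*34 = 9 - 204 = -195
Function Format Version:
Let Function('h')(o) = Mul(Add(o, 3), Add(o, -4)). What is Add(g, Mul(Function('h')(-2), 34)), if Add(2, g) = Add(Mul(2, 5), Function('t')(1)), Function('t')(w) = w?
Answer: -195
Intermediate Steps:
Function('h')(o) = Mul(Add(-4, o), Add(3, o)) (Function('h')(o) = Mul(Add(3, o), Add(-4, o)) = Mul(Add(-4, o), Add(3, o)))
g = 9 (g = Add(-2, Add(Mul(2, 5), 1)) = Add(-2, Add(10, 1)) = Add(-2, 11) = 9)
Add(g, Mul(Function('h')(-2), 34)) = Add(9, Mul(Add(-12, Pow(-2, 2), Mul(-1, -2)), 34)) = Add(9, Mul(Add(-12, 4, 2), 34)) = Add(9, Mul(-6, 34)) = Add(9, -204) = -195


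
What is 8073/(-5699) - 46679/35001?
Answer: -548586694/199470699 ≈ -2.7502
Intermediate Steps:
8073/(-5699) - 46679/35001 = 8073*(-1/5699) - 46679*1/35001 = -8073/5699 - 46679/35001 = -548586694/199470699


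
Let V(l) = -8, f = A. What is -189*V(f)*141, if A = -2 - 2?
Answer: 213192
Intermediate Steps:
A = -4
f = -4
-189*V(f)*141 = -189*(-8)*141 = 1512*141 = 213192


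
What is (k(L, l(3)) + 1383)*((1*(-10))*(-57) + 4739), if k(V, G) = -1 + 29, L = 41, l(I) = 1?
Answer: 7490999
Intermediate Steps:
k(V, G) = 28
(k(L, l(3)) + 1383)*((1*(-10))*(-57) + 4739) = (28 + 1383)*((1*(-10))*(-57) + 4739) = 1411*(-10*(-57) + 4739) = 1411*(570 + 4739) = 1411*5309 = 7490999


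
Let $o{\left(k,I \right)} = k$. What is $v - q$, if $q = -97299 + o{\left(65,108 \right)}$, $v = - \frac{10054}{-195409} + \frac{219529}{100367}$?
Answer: $\frac{1907056923957281}{19612615103} \approx 97236.0$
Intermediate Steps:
$v = \frac{43907032179}{19612615103}$ ($v = \left(-10054\right) \left(- \frac{1}{195409}\right) + 219529 \cdot \frac{1}{100367} = \frac{10054}{195409} + \frac{219529}{100367} = \frac{43907032179}{19612615103} \approx 2.2387$)
$q = -97234$ ($q = -97299 + 65 = -97234$)
$v - q = \frac{43907032179}{19612615103} - -97234 = \frac{43907032179}{19612615103} + 97234 = \frac{1907056923957281}{19612615103}$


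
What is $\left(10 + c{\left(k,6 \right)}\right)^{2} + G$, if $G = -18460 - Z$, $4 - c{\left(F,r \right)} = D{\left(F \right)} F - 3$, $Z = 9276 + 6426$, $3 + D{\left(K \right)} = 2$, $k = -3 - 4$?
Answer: $-34062$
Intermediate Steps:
$k = -7$
$D{\left(K \right)} = -1$ ($D{\left(K \right)} = -3 + 2 = -1$)
$Z = 15702$
$c{\left(F,r \right)} = 7 + F$ ($c{\left(F,r \right)} = 4 - \left(- F - 3\right) = 4 - \left(-3 - F\right) = 4 + \left(3 + F\right) = 7 + F$)
$G = -34162$ ($G = -18460 - 15702 = -34162$)
$\left(10 + c{\left(k,6 \right)}\right)^{2} + G = \left(10 + \left(7 - 7\right)\right)^{2} - 34162 = \left(10 + 0\right)^{2} - 34162 = 10^{2} - 34162 = 100 - 34162 = -34062$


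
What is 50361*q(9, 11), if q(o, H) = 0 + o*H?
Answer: 4985739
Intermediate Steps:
q(o, H) = H*o (q(o, H) = 0 + H*o = H*o)
50361*q(9, 11) = 50361*(11*9) = 50361*99 = 4985739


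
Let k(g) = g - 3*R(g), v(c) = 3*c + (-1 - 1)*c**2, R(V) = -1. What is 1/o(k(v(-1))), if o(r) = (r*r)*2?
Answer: 1/8 ≈ 0.12500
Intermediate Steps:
v(c) = -2*c**2 + 3*c (v(c) = 3*c - 2*c**2 = -2*c**2 + 3*c)
k(g) = 3 + g (k(g) = g - 3*(-1) = g + 3 = 3 + g)
o(r) = 2*r**2 (o(r) = r**2*2 = 2*r**2)
1/o(k(v(-1))) = 1/(2*(3 - (3 - 2*(-1)))**2) = 1/(2*(3 - (3 + 2))**2) = 1/(2*(3 - 1*5)**2) = 1/(2*(3 - 5)**2) = 1/(2*(-2)**2) = 1/(2*4) = 1/8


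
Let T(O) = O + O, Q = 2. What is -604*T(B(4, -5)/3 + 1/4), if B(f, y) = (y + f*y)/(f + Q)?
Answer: 12382/9 ≈ 1375.8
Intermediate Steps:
B(f, y) = (y + f*y)/(2 + f) (B(f, y) = (y + f*y)/(f + 2) = (y + f*y)/(2 + f))
T(O) = 2*O
-604*T(B(4, -5)/3 + 1/4) = -1208*(-5*(1 + 4)/(2 + 4)/3 + 1/4) = -1208*(-5*5/6*(1/3) + 1*(1/4)) = -1208*(-5*1/6*5*(1/3) + 1/4) = -1208*(-25/6*1/3 + 1/4) = -1208*(-25/18 + 1/4) = -1208*(-41)/36 = -604*(-41/18) = 12382/9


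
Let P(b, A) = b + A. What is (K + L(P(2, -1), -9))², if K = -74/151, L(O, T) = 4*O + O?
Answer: 463761/22801 ≈ 20.340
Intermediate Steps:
P(b, A) = A + b
L(O, T) = 5*O
K = -74/151 (K = -74*1/151 = -74/151 ≈ -0.49007)
(K + L(P(2, -1), -9))² = (-74/151 + 5*(-1 + 2))² = (-74/151 + 5*1)² = (-74/151 + 5)² = (681/151)² = 463761/22801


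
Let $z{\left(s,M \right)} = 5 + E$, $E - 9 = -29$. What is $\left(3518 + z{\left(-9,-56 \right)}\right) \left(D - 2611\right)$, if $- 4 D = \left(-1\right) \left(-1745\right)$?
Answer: $- \frac{42698067}{4} \approx -1.0675 \cdot 10^{7}$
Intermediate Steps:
$E = -20$ ($E = 9 - 29 = -20$)
$z{\left(s,M \right)} = -15$ ($z{\left(s,M \right)} = 5 - 20 = -15$)
$D = - \frac{1745}{4}$ ($D = - \frac{\left(-1\right) \left(-1745\right)}{4} = \left(- \frac{1}{4}\right) 1745 = - \frac{1745}{4} \approx -436.25$)
$\left(3518 + z{\left(-9,-56 \right)}\right) \left(D - 2611\right) = \left(3518 - 15\right) \left(- \frac{1745}{4} - 2611\right) = 3503 \left(- \frac{12189}{4}\right) = - \frac{42698067}{4}$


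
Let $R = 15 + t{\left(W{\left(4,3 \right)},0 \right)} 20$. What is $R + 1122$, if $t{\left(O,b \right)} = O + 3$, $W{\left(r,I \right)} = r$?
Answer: $1277$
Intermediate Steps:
$t{\left(O,b \right)} = 3 + O$
$R = 155$ ($R = 15 + \left(3 + 4\right) 20 = 15 + 7 \cdot 20 = 15 + 140 = 155$)
$R + 1122 = 155 + 1122 = 1277$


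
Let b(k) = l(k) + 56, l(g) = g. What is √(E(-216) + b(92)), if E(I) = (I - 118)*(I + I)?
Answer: 2*√36109 ≈ 380.05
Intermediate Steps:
E(I) = 2*I*(-118 + I) (E(I) = (-118 + I)*(2*I) = 2*I*(-118 + I))
b(k) = 56 + k (b(k) = k + 56 = 56 + k)
√(E(-216) + b(92)) = √(2*(-216)*(-118 - 216) + (56 + 92)) = √(2*(-216)*(-334) + 148) = √(144288 + 148) = √144436 = 2*√36109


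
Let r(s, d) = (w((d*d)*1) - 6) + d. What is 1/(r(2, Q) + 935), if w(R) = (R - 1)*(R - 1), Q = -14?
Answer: 1/38940 ≈ 2.5681e-5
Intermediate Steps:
w(R) = (-1 + R)**2 (w(R) = (-1 + R)*(-1 + R) = (-1 + R)**2)
r(s, d) = -6 + d + (-1 + d**2)**2 (r(s, d) = ((-1 + (d*d)*1)**2 - 6) + d = ((-1 + d**2*1)**2 - 6) + d = ((-1 + d**2)**2 - 6) + d = (-6 + (-1 + d**2)**2) + d = -6 + d + (-1 + d**2)**2)
1/(r(2, Q) + 935) = 1/((-6 - 14 + (-1 + (-14)**2)**2) + 935) = 1/((-6 - 14 + (-1 + 196)**2) + 935) = 1/((-6 - 14 + 195**2) + 935) = 1/((-6 - 14 + 38025) + 935) = 1/(38005 + 935) = 1/38940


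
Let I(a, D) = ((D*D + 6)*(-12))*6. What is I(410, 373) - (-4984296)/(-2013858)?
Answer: -3362378424676/335643 ≈ -1.0018e+7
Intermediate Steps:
I(a, D) = -432 - 72*D**2 (I(a, D) = ((D**2 + 6)*(-12))*6 = ((6 + D**2)*(-12))*6 = (-72 - 12*D**2)*6 = -432 - 72*D**2)
I(410, 373) - (-4984296)/(-2013858) = (-432 - 72*373**2) - (-4984296)/(-2013858) = (-432 - 72*139129) - (-4984296)*(-1)/2013858 = (-432 - 10017288) - 1*830716/335643 = -10017720 - 830716/335643 = -3362378424676/335643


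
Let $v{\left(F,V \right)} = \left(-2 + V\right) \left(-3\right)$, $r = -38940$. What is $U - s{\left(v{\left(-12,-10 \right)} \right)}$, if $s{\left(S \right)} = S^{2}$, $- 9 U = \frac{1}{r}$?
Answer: $- \frac{454196159}{350460} \approx -1296.0$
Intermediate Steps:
$v{\left(F,V \right)} = 6 - 3 V$
$U = \frac{1}{350460}$ ($U = - \frac{1}{9 \left(-38940\right)} = \left(- \frac{1}{9}\right) \left(- \frac{1}{38940}\right) = \frac{1}{350460} \approx 2.8534 \cdot 10^{-6}$)
$U - s{\left(v{\left(-12,-10 \right)} \right)} = \frac{1}{350460} - \left(6 - -30\right)^{2} = \frac{1}{350460} - \left(6 + 30\right)^{2} = \frac{1}{350460} - 36^{2} = \frac{1}{350460} - 1296 = - \frac{454196159}{350460}$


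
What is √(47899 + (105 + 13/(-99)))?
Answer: √52276213/33 ≈ 219.10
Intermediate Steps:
√(47899 + (105 + 13/(-99))) = √(47899 + (105 - 1/99*13)) = √(47899 + (105 - 13/99)) = √(47899 + 10382/99) = √(4752383/99) = √52276213/33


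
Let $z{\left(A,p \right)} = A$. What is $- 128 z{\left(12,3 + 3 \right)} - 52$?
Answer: $-1588$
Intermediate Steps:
$- 128 z{\left(12,3 + 3 \right)} - 52 = \left(-128\right) 12 - 52 = -1536 - 52 = -1588$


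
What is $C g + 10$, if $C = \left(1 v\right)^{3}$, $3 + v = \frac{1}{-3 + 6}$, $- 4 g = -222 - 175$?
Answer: $- \frac{50546}{27} \approx -1872.1$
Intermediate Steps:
$g = \frac{397}{4}$ ($g = - \frac{-222 - 175}{4} = \left(- \frac{1}{4}\right) \left(-397\right) = \frac{397}{4} \approx 99.25$)
$v = - \frac{8}{3}$ ($v = -3 + \frac{1}{-3 + 6} = -3 + \frac{1}{3} = - \frac{8}{3} \approx -2.6667$)
$C = - \frac{512}{27}$ ($C = \left(1 \left(- \frac{8}{3}\right)\right)^{3} = \left(- \frac{8}{3}\right)^{3} = - \frac{512}{27} \approx -18.963$)
$C g + 10 = \left(- \frac{512}{27}\right) \frac{397}{4} + 10 = - \frac{50816}{27} + 10 = - \frac{50546}{27}$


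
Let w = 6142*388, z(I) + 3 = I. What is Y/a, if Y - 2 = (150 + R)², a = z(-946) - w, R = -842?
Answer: -478866/2384045 ≈ -0.20086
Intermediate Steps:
z(I) = -3 + I
w = 2383096
a = -2384045 (a = (-3 - 946) - 1*2383096 = -949 - 2383096 = -2384045)
Y = 478866 (Y = 2 + (150 - 842)² = 2 + (-692)² = 2 + 478864 = 478866)
Y/a = 478866/(-2384045) = 478866*(-1/2384045) = -478866/2384045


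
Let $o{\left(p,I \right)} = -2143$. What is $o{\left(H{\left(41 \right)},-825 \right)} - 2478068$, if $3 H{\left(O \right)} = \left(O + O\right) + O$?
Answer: $-2480211$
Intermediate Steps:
$H{\left(O \right)} = O$ ($H{\left(O \right)} = \frac{\left(O + O\right) + O}{3} = \frac{2 O + O}{3} = \frac{3 O}{3} = O$)
$o{\left(H{\left(41 \right)},-825 \right)} - 2478068 = -2143 - 2478068 = -2480211$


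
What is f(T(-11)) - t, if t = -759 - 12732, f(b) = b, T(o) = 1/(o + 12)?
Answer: 13492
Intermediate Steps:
T(o) = 1/(12 + o)
t = -13491
f(T(-11)) - t = 1/(12 - 11) - 1*(-13491) = 1/1 + 13491 = 1 + 13491 = 13492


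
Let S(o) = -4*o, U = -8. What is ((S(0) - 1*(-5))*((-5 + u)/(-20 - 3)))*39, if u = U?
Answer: 2535/23 ≈ 110.22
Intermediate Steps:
u = -8
((S(0) - 1*(-5))*((-5 + u)/(-20 - 3)))*39 = ((-4*0 - 1*(-5))*((-5 - 8)/(-20 - 3)))*39 = ((0 + 5)*(-13/(-23)))*39 = (5*(-13*(-1/23)))*39 = (5*(13/23))*39 = (65/23)*39 = 2535/23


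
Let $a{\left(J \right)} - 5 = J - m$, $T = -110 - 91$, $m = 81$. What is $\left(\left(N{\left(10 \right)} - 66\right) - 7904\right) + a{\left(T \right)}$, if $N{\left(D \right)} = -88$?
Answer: $-8335$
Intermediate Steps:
$T = -201$
$a{\left(J \right)} = -76 + J$ ($a{\left(J \right)} = 5 + \left(J - 81\right) = 5 + \left(-81 + J\right) = -76 + J$)
$\left(\left(N{\left(10 \right)} - 66\right) - 7904\right) + a{\left(T \right)} = \left(\left(-88 - 66\right) - 7904\right) - 277 = \left(-154 - 7904\right) - 277 = -8058 - 277 = -8335$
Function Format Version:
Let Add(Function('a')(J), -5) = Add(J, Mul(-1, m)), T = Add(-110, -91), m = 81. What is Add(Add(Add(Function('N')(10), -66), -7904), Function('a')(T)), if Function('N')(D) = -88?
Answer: -8335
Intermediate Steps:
T = -201
Function('a')(J) = Add(-76, J) (Function('a')(J) = Add(5, Add(J, Mul(-1, 81))) = Add(5, Add(J, -81)) = Add(5, Add(-81, J)) = Add(-76, J))
Add(Add(Add(Function('N')(10), -66), -7904), Function('a')(T)) = Add(Add(Add(-88, -66), -7904), Add(-76, -201)) = Add(Add(-154, -7904), -277) = Add(-8058, -277) = -8335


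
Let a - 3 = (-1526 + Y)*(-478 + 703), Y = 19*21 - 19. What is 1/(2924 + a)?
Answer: -1/254923 ≈ -3.9228e-6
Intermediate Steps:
Y = 380 (Y = 399 - 19 = 380)
a = -257847 (a = 3 + (-1526 + 380)*(-478 + 703) = 3 - 1146*225 = 3 - 257850 = -257847)
1/(2924 + a) = 1/(2924 - 257847) = 1/(-254923) = -1/254923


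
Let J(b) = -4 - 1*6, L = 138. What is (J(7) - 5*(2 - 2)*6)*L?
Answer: -1380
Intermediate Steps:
J(b) = -10 (J(b) = -4 - 6 = -10)
(J(7) - 5*(2 - 2)*6)*L = (-10 - 5*(2 - 2)*6)*138 = (-10 - 5*0*6)*138 = (-10 + 0*6)*138 = (-10 + 0)*138 = -10*138 = -1380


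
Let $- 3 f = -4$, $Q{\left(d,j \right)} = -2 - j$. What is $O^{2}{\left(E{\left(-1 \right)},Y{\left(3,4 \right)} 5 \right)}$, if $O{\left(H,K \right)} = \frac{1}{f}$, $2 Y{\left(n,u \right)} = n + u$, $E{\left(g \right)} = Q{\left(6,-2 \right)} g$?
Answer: $\frac{9}{16} \approx 0.5625$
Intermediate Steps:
$E{\left(g \right)} = 0$ ($E{\left(g \right)} = \left(-2 - -2\right) g = \left(-2 + 2\right) g = 0 g = 0$)
$f = \frac{4}{3}$ ($f = \left(- \frac{1}{3}\right) \left(-4\right) = \frac{4}{3} \approx 1.3333$)
$Y{\left(n,u \right)} = \frac{n}{2} + \frac{u}{2}$ ($Y{\left(n,u \right)} = \frac{n + u}{2} = \frac{n}{2} + \frac{u}{2}$)
$O{\left(H,K \right)} = \frac{3}{4}$ ($O{\left(H,K \right)} = \frac{1}{\frac{4}{3}} = \frac{3}{4}$)
$O^{2}{\left(E{\left(-1 \right)},Y{\left(3,4 \right)} 5 \right)} = \left(\frac{3}{4}\right)^{2} = \frac{9}{16}$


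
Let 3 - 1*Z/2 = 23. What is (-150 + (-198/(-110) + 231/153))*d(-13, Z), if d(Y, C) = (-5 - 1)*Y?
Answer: -972556/85 ≈ -11442.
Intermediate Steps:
Z = -40 (Z = 6 - 2*23 = 6 - 46 = -40)
d(Y, C) = -6*Y
(-150 + (-198/(-110) + 231/153))*d(-13, Z) = (-150 + (-198/(-110) + 231/153))*(-6*(-13)) = (-150 + (-198*(-1/110) + 231*(1/153)))*78 = (-150 + (9/5 + 77/51))*78 = (-150 + 844/255)*78 = -37406/255*78 = -972556/85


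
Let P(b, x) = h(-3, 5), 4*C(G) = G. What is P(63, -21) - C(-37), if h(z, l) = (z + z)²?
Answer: 181/4 ≈ 45.250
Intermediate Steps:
C(G) = G/4
h(z, l) = 4*z² (h(z, l) = (2*z)² = 4*z²)
P(b, x) = 36 (P(b, x) = 4*(-3)² = 4*9 = 36)
P(63, -21) - C(-37) = 36 - (-37)/4 = 36 - 1*(-37/4) = 36 + 37/4 = 181/4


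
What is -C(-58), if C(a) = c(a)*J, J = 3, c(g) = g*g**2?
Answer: 585336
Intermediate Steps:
c(g) = g**3
C(a) = 3*a**3 (C(a) = a**3*3 = 3*a**3)
-C(-58) = -3*(-58)**3 = -3*(-195112) = -1*(-585336) = 585336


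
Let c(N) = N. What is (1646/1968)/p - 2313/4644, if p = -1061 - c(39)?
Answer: -23216789/46543200 ≈ -0.49882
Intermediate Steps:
p = -1100 (p = -1061 - 1*39 = -1061 - 39 = -1100)
(1646/1968)/p - 2313/4644 = (1646/1968)/(-1100) - 2313/4644 = (1646*(1/1968))*(-1/1100) - 2313*1/4644 = (823/984)*(-1/1100) - 257/516 = -823/1082400 - 257/516 = -23216789/46543200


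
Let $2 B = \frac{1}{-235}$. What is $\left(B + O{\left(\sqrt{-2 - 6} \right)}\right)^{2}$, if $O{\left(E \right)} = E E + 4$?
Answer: $\frac{3538161}{220900} \approx 16.017$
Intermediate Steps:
$O{\left(E \right)} = 4 + E^{2}$ ($O{\left(E \right)} = E^{2} + 4 = 4 + E^{2}$)
$B = - \frac{1}{470}$ ($B = \frac{1}{2 \left(-235\right)} = \frac{1}{2} \left(- \frac{1}{235}\right) = - \frac{1}{470} \approx -0.0021277$)
$\left(B + O{\left(\sqrt{-2 - 6} \right)}\right)^{2} = \left(- \frac{1}{470} + \left(4 + \left(\sqrt{-2 - 6}\right)^{2}\right)\right)^{2} = \left(- \frac{1}{470} + \left(4 + \left(\sqrt{-8}\right)^{2}\right)\right)^{2} = \left(- \frac{1}{470} + \left(4 + \left(2 i \sqrt{2}\right)^{2}\right)\right)^{2} = \left(- \frac{1}{470} + \left(4 - 8\right)\right)^{2} = \left(- \frac{1}{470} - 4\right)^{2} = \left(- \frac{1881}{470}\right)^{2} = \frac{3538161}{220900}$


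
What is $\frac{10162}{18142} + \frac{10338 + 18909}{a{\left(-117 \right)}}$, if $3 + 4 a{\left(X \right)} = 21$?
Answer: $\frac{176881601}{27213} \approx 6499.9$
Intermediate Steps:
$a{\left(X \right)} = \frac{9}{2}$ ($a{\left(X \right)} = - \frac{3}{4} + \frac{1}{4} \cdot 21 = - \frac{3}{4} + \frac{21}{4} = \frac{9}{2}$)
$\frac{10162}{18142} + \frac{10338 + 18909}{a{\left(-117 \right)}} = \frac{10162}{18142} + \frac{10338 + 18909}{\frac{9}{2}} = 10162 \cdot \frac{1}{18142} + 29247 \cdot \frac{2}{9} = \frac{5081}{9071} + \frac{19498}{3} = \frac{176881601}{27213}$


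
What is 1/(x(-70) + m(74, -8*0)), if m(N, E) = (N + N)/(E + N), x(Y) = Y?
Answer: -1/68 ≈ -0.014706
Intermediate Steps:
m(N, E) = 2*N/(E + N) (m(N, E) = (2*N)/(E + N) = 2*N/(E + N))
1/(x(-70) + m(74, -8*0)) = 1/(-70 + 2*74/(-8*0 + 74)) = 1/(-70 + 2*74/(0 + 74)) = 1/(-70 + 2*74/74) = 1/(-70 + 2*74*(1/74)) = 1/(-70 + 2) = 1/(-68) = -1/68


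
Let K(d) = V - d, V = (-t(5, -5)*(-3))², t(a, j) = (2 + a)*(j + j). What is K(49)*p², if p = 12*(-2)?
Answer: 25373376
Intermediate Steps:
t(a, j) = 2*j*(2 + a) (t(a, j) = (2 + a)*(2*j) = 2*j*(2 + a))
p = -24
V = 44100 (V = (-2*(-5)*(2 + 5)*(-3))² = (-2*(-5)*7*(-3))² = (-1*(-70)*(-3))² = (70*(-3))² = (-210)² = 44100)
K(d) = 44100 - d
K(49)*p² = (44100 - 1*49)*(-24)² = (44100 - 49)*576 = 44051*576 = 25373376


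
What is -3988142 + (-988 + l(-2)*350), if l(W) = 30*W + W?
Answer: -4010830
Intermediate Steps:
l(W) = 31*W
-3988142 + (-988 + l(-2)*350) = -3988142 + (-988 + (31*(-2))*350) = -3988142 + (-988 - 62*350) = -3988142 + (-988 - 21700) = -3988142 - 22688 = -4010830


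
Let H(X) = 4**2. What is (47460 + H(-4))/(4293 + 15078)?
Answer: 4316/1761 ≈ 2.4509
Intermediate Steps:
H(X) = 16
(47460 + H(-4))/(4293 + 15078) = (47460 + 16)/(4293 + 15078) = 47476/19371 = 47476*(1/19371) = 4316/1761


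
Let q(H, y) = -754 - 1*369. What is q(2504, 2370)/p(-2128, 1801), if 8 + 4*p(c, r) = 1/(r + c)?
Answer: 1468884/2617 ≈ 561.29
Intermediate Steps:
q(H, y) = -1123 (q(H, y) = -754 - 369 = -1123)
p(c, r) = -2 + 1/(4*(c + r)) (p(c, r) = -2 + 1/(4*(r + c)) = -2 + 1/(4*(c + r)))
q(2504, 2370)/p(-2128, 1801) = -1123*(-2128 + 1801)/(1/4 - 2*(-2128) - 2*1801) = -1123*(-327/(1/4 + 4256 - 3602)) = -1123/((-1/327*2617/4)) = -1123/(-2617/1308) = -1123*(-1308/2617) = 1468884/2617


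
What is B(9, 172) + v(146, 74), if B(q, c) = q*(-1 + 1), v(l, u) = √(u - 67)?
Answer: √7 ≈ 2.6458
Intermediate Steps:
v(l, u) = √(-67 + u)
B(q, c) = 0 (B(q, c) = q*0 = 0)
B(9, 172) + v(146, 74) = 0 + √(-67 + 74) = 0 + √7 = √7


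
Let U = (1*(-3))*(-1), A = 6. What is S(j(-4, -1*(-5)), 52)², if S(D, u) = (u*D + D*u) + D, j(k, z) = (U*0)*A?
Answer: 0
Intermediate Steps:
U = 3 (U = -3*(-1) = 3)
j(k, z) = 0 (j(k, z) = (3*0)*6 = 0*6 = 0)
S(D, u) = D + 2*D*u (S(D, u) = (D*u + D*u) + D = 2*D*u + D = D + 2*D*u)
S(j(-4, -1*(-5)), 52)² = (0*(1 + 2*52))² = (0*(1 + 104))² = (0*105)² = 0² = 0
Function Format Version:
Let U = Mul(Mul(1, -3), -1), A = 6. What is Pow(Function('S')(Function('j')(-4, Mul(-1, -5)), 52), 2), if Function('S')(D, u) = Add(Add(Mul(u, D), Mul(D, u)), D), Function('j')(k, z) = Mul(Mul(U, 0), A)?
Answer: 0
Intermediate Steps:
U = 3 (U = Mul(-3, -1) = 3)
Function('j')(k, z) = 0 (Function('j')(k, z) = Mul(Mul(3, 0), 6) = Mul(0, 6) = 0)
Function('S')(D, u) = Add(D, Mul(2, D, u)) (Function('S')(D, u) = Add(Add(Mul(D, u), Mul(D, u)), D) = Add(Mul(2, D, u), D) = Add(D, Mul(2, D, u)))
Pow(Function('S')(Function('j')(-4, Mul(-1, -5)), 52), 2) = Pow(Mul(0, Add(1, Mul(2, 52))), 2) = Pow(Mul(0, Add(1, 104)), 2) = Pow(Mul(0, 105), 2) = Pow(0, 2) = 0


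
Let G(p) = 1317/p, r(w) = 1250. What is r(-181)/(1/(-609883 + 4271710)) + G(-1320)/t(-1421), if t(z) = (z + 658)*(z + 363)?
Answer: 1625813471181899561/355191760 ≈ 4.5773e+9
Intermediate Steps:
t(z) = (363 + z)*(658 + z) (t(z) = (658 + z)*(363 + z) = (363 + z)*(658 + z))
r(-181)/(1/(-609883 + 4271710)) + G(-1320)/t(-1421) = 1250/(1/(-609883 + 4271710)) + (1317/(-1320))/(238854 + (-1421)² + 1021*(-1421)) = 1250/(1/3661827) + (1317*(-1/1320))/(238854 + 2019241 - 1450841) = 1250/(1/3661827) - 439/440/807254 = 1250*3661827 - 439/440*1/807254 = 4577283750 - 439/355191760 = 1625813471181899561/355191760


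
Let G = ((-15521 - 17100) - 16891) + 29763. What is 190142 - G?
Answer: 209891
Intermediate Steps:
G = -19749 (G = (-32621 - 16891) + 29763 = -49512 + 29763 = -19749)
190142 - G = 190142 - 1*(-19749) = 190142 + 19749 = 209891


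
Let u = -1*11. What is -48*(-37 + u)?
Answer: 2304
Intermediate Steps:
u = -11
-48*(-37 + u) = -48*(-37 - 11) = -48*(-48) = 2304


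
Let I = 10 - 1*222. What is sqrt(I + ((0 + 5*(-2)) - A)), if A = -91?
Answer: I*sqrt(131) ≈ 11.446*I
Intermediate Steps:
I = -212 (I = 10 - 222 = -212)
sqrt(I + ((0 + 5*(-2)) - A)) = sqrt(-212 + ((0 + 5*(-2)) - 1*(-91))) = sqrt(-212 + ((0 - 10) + 91)) = sqrt(-212 + (-10 + 91)) = sqrt(-212 + 81) = sqrt(-131) = I*sqrt(131)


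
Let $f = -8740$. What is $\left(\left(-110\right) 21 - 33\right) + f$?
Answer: $-11083$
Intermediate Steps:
$\left(\left(-110\right) 21 - 33\right) + f = \left(\left(-110\right) 21 - 33\right) - 8740 = \left(-2310 - 33\right) - 8740 = -2343 - 8740 = -11083$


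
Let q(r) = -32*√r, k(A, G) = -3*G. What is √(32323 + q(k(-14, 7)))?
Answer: √(32323 - 32*I*√21) ≈ 179.79 - 0.4078*I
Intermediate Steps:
√(32323 + q(k(-14, 7))) = √(32323 - 32*I*√21)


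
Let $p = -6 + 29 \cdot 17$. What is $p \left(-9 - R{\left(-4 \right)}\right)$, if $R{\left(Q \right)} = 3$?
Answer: $-5844$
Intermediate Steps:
$p = 487$ ($p = -6 + 493 = 487$)
$p \left(-9 - R{\left(-4 \right)}\right) = 487 \left(-9 - 3\right) = 487 \left(-12\right) = -5844$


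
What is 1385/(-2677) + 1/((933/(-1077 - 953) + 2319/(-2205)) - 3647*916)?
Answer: -98661231410465/190697446740442 ≈ -0.51737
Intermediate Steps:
1385/(-2677) + 1/((933/(-1077 - 953) + 2319/(-2205)) - 3647*916) = 1385*(-1/2677) + (1/916)/((933/(-2030) + 2319*(-1/2205)) - 3647) = -1385/2677 + (1/916)/((933*(-1/2030) - 773/735) - 3647) = -1385/2677 + (1/916)/((-933/2030 - 773/735) - 3647) = -1385/2677 + (1/916)/(-64427/42630 - 3647) = -1385/2677 + (1/916)/(-155536037/42630) = -1385/2677 - 42630/155536037*1/916 = -1385/2677 - 21315/71235504946 = -98661231410465/190697446740442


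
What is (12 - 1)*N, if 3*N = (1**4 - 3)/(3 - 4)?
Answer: 22/3 ≈ 7.3333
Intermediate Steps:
N = 2/3 (N = ((1**4 - 3)/(3 - 4))/3 = ((1 - 3)/(-1))/3 = (-2*(-1))/3 = (1/3)*2 = 2/3 ≈ 0.66667)
(12 - 1)*N = (12 - 1)*(2/3) = 11*(2/3) = 22/3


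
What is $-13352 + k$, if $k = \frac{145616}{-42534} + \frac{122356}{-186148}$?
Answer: $- \frac{13218544966567}{989702379} \approx -13356.0$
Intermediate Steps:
$k = - \frac{4038802159}{989702379}$ ($k = 145616 \left(- \frac{1}{42534}\right) + 122356 \left(- \frac{1}{186148}\right) = - \frac{72808}{21267} - \frac{30589}{46537} = - \frac{4038802159}{989702379} \approx -4.0808$)
$-13352 + k = -13352 - \frac{4038802159}{989702379} = - \frac{13218544966567}{989702379}$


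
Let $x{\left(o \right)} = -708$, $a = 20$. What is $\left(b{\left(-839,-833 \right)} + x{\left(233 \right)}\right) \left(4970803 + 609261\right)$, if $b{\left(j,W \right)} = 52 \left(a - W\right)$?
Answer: $243558633472$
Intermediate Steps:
$b{\left(j,W \right)} = 1040 - 52 W$ ($b{\left(j,W \right)} = 52 \left(20 - W\right) = 1040 - 52 W$)
$\left(b{\left(-839,-833 \right)} + x{\left(233 \right)}\right) \left(4970803 + 609261\right) = \left(\left(1040 - -43316\right) - 708\right) \left(4970803 + 609261\right) = \left(\left(1040 + 43316\right) - 708\right) 5580064 = \left(44356 - 708\right) 5580064 = 43648 \cdot 5580064 = 243558633472$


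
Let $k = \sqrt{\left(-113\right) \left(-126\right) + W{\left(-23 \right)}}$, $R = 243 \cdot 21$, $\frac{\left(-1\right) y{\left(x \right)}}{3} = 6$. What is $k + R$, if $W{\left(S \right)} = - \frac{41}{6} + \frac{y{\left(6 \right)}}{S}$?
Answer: $5103 + \frac{\sqrt{271033242}}{138} \approx 5222.3$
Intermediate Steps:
$y{\left(x \right)} = -18$ ($y{\left(x \right)} = \left(-3\right) 6 = -18$)
$R = 5103$
$W{\left(S \right)} = - \frac{41}{6} - \frac{18}{S}$
$k = \frac{\sqrt{271033242}}{138}$ ($k = \sqrt{\left(-113\right) \left(-126\right) - \left(\frac{41}{6} + \frac{18}{-23}\right)} = \sqrt{14238 - \frac{835}{138}} = \sqrt{\frac{1964009}{138}} = \frac{\sqrt{271033242}}{138} \approx 119.3$)
$k + R = \frac{\sqrt{271033242}}{138} + 5103 = 5103 + \frac{\sqrt{271033242}}{138}$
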